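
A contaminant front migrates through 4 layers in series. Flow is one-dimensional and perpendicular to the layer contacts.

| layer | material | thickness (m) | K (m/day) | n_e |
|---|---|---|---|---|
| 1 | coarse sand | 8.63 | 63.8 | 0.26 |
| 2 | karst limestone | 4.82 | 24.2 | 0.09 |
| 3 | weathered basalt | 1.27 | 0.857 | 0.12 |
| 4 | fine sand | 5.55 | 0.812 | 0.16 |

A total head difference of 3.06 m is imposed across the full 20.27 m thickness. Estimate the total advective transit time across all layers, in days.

With flow normal to the layers, continuity requires the same specific discharge q through every layer.
Σ(b_i/K_i) = 8.63/63.8 + 4.82/24.2 + 1.27/0.857 + 5.55/0.812 = 8.651 d.
q = Δh / Σ(b_i/K_i) = 3.06 / 8.651 = 0.3537 m/day.
In each layer the seepage velocity is v_i = q/n_i, so the layer transit time is t_i = b_i·n_i / q:
  layer 1 (coarse sand): t_1 = 8.63 × 0.26 / 0.3537 = 6.344 d
  layer 2 (karst limestone): t_2 = 4.82 × 0.09 / 0.3537 = 1.226 d
  layer 3 (weathered basalt): t_3 = 1.27 × 0.12 / 0.3537 = 0.4309 d
  layer 4 (fine sand): t_4 = 5.55 × 0.16 / 0.3537 = 2.511 d
Total t = Σ t_i = 10.51 days.

10.5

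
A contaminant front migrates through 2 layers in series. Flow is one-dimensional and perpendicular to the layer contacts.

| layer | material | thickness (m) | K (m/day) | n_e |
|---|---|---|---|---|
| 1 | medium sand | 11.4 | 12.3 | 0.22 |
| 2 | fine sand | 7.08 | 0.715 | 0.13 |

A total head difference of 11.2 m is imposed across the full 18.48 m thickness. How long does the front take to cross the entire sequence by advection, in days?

With flow normal to the layers, continuity requires the same specific discharge q through every layer.
Σ(b_i/K_i) = 11.4/12.3 + 7.08/0.715 = 10.83 d.
q = Δh / Σ(b_i/K_i) = 11.2 / 10.83 = 1.034 m/day.
In each layer the seepage velocity is v_i = q/n_i, so the layer transit time is t_i = b_i·n_i / q:
  layer 1 (medium sand): t_1 = 11.4 × 0.22 / 1.034 = 2.425 d
  layer 2 (fine sand): t_2 = 7.08 × 0.13 / 1.034 = 0.8899 d
Total t = Σ t_i = 3.315 days.

3.31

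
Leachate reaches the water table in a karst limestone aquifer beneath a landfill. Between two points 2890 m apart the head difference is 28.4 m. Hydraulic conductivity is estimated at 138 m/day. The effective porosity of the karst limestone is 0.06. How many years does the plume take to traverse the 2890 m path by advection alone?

Hydraulic gradient i = Δh / L = 28.4 / 2890 = 0.009827.
Darcy flux q = K · i = 138.0 × 0.009827 = 1.356 m/day.
Seepage velocity v = q / n_e = 1.356 / 0.06 = 22.60 m/day.
Travel time t = L / v = 2890 / 22.60 = 127.9 days = 0.3501 years.

0.350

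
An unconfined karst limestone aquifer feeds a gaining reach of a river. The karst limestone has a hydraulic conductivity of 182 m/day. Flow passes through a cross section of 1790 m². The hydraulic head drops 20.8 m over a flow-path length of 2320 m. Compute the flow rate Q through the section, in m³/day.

Hydraulic gradient i = Δh / L = 20.8 / 2320 = 0.008966.
Darcy's law: Q = K · A · i = 182.0 × 1790 × 0.008966 = 2921 m³/day.

2920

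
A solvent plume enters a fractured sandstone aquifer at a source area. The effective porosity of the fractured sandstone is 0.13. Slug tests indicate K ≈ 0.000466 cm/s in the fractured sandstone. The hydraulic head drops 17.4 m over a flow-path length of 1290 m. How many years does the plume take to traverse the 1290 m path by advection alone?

Convert K: 0.000466 cm/s × 864 = 0.4026 m/day.
Hydraulic gradient i = Δh / L = 17.4 / 1290 = 0.01349.
Darcy flux q = K · i = 0.4026 × 0.01349 = 0.005431 m/day.
Seepage velocity v = q / n_e = 0.005431 / 0.13 = 0.04177 m/day.
Travel time t = L / v = 1290 / 0.04177 = 30880 days = 84.54 years.

84.5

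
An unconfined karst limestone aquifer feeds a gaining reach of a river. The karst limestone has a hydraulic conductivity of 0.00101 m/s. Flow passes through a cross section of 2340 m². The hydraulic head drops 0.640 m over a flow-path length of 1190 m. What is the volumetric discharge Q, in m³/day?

110

Convert K: 0.00101 m/s × 86400 = 87.26 m/day.
Hydraulic gradient i = Δh / L = 0.640 / 1190 = 0.0005378.
Darcy's law: Q = K · A · i = 87.26 × 2340 × 0.0005378 = 109.8 m³/day.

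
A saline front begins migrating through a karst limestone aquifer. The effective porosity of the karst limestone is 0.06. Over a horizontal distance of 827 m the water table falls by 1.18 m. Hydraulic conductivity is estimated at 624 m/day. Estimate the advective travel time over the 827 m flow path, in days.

55.7

Hydraulic gradient i = Δh / L = 1.18 / 827 = 0.001427.
Darcy flux q = K · i = 624.0 × 0.001427 = 0.8904 m/day.
Seepage velocity v = q / n_e = 0.8904 / 0.06 = 14.84 m/day.
Travel time t = L / v = 827 / 14.84 = 55.73 days.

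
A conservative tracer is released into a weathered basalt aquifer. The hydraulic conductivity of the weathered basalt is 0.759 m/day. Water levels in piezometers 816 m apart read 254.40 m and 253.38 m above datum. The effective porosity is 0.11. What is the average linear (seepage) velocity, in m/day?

Hydraulic gradient i = (254.40 − 253.38) / 816 = 1.02 / 816 = 0.001250.
Darcy flux q = K · i = 0.7590 × 0.001250 = 0.0009488 m/day.
Seepage velocity v = q / n_e = 0.0009488 / 0.11 = 0.008625 m/day.

0.00863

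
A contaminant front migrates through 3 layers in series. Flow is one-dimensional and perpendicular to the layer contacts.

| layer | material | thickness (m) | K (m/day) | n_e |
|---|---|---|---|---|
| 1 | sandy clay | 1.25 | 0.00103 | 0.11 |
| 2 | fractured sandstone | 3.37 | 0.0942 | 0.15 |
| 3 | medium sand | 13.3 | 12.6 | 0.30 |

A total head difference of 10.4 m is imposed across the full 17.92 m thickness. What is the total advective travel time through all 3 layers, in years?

With flow normal to the layers, continuity requires the same specific discharge q through every layer.
Σ(b_i/K_i) = 1.25/0.00103 + 3.37/0.0942 + 13.3/12.6 = 1250 d.
q = Δh / Σ(b_i/K_i) = 10.4 / 1250 = 0.008317 m/day.
In each layer the seepage velocity is v_i = q/n_i, so the layer transit time is t_i = b_i·n_i / q:
  layer 1 (sandy clay): t_1 = 1.25 × 0.11 / 0.008317 = 16.53 d
  layer 2 (fractured sandstone): t_2 = 3.37 × 0.15 / 0.008317 = 60.78 d
  layer 3 (medium sand): t_3 = 13.3 × 0.30 / 0.008317 = 479.7 d
Total t = Σ t_i = 557.0 days = 1.525 years.

1.53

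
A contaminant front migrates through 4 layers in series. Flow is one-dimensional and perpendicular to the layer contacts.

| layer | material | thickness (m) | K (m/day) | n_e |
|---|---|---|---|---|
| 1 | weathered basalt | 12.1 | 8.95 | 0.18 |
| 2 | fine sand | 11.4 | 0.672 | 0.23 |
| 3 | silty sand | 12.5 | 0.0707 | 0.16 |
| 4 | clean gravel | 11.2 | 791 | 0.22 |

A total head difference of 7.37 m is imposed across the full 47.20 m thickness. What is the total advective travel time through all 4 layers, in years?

0.672

With flow normal to the layers, continuity requires the same specific discharge q through every layer.
Σ(b_i/K_i) = 12.1/8.95 + 11.4/0.672 + 12.5/0.0707 + 11.2/791 = 195.1 d.
q = Δh / Σ(b_i/K_i) = 7.37 / 195.1 = 0.03777 m/day.
In each layer the seepage velocity is v_i = q/n_i, so the layer transit time is t_i = b_i·n_i / q:
  layer 1 (weathered basalt): t_1 = 12.1 × 0.18 / 0.03777 = 57.67 d
  layer 2 (fine sand): t_2 = 11.4 × 0.23 / 0.03777 = 69.42 d
  layer 3 (silty sand): t_3 = 12.5 × 0.16 / 0.03777 = 52.95 d
  layer 4 (clean gravel): t_4 = 11.2 × 0.22 / 0.03777 = 65.24 d
Total t = Σ t_i = 245.3 days = 0.6715 years.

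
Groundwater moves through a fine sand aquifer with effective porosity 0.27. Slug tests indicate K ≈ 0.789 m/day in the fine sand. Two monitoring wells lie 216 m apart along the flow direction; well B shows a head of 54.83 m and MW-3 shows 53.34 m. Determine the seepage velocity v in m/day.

Hydraulic gradient i = (54.83 − 53.34) / 216 = 1.49 / 216 = 0.006898.
Darcy flux q = K · i = 0.7890 × 0.006898 = 0.005443 m/day.
Seepage velocity v = q / n_e = 0.005443 / 0.27 = 0.02016 m/day.

0.0202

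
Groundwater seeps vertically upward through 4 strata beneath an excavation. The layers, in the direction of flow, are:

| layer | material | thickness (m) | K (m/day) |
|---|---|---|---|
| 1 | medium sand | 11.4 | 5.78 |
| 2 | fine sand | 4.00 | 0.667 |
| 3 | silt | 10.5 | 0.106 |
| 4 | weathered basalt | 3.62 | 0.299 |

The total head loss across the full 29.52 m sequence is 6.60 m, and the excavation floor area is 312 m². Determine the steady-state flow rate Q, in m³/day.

Flow is perpendicular to layering, so the layers act in series and the equivalent K is the thickness-weighted harmonic mean.
Total thickness L = 11.4 + 4.00 + 10.5 + 3.62 = 29.52 m.
Σ(b_i/K_i) = 11.4/5.78 + 4.00/0.667 + 10.5/0.106 + 3.62/0.299 = 119.1 d.
K_eq = L / Σ(b_i/K_i) = 29.52 / 119.1 = 0.2478 m/day.
Q = K_eq · A · (Δh/L) = 0.2478 × 312 × (6.60/29.52) = 17.28 m³/day.

17.3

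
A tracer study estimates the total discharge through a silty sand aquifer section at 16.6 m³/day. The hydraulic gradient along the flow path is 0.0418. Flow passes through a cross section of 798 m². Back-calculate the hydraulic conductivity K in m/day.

Hydraulic gradient i = 0.0418.
From Q = K·A·i, K = Q / (A·i) = 16.6 / (798.0 × 0.04180) = 0.4977 m/day.

0.498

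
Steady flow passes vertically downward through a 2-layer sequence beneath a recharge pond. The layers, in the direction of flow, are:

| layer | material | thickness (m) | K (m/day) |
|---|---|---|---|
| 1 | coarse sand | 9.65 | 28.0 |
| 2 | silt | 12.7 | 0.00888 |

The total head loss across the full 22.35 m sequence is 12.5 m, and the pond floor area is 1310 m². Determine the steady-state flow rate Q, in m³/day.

11.4

Flow is perpendicular to layering, so the layers act in series and the equivalent K is the thickness-weighted harmonic mean.
Total thickness L = 9.65 + 12.7 = 22.35 m.
Σ(b_i/K_i) = 9.65/28.0 + 12.7/0.00888 = 1431 d.
K_eq = L / Σ(b_i/K_i) = 22.35 / 1431 = 0.01562 m/day.
Q = K_eq · A · (Δh/L) = 0.01562 × 1310 × (12.5/22.35) = 11.45 m³/day.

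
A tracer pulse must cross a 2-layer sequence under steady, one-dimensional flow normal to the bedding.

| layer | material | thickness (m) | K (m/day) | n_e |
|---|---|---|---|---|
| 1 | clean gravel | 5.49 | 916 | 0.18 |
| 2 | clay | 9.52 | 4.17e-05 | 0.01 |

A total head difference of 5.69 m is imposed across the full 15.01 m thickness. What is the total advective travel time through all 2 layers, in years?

With flow normal to the layers, continuity requires the same specific discharge q through every layer.
Σ(b_i/K_i) = 5.49/916 + 9.52/4.17e-05 = 2.283e+05 d.
q = Δh / Σ(b_i/K_i) = 5.69 / 2.283e+05 = 2.492e-05 m/day.
In each layer the seepage velocity is v_i = q/n_i, so the layer transit time is t_i = b_i·n_i / q:
  layer 1 (clean gravel): t_1 = 5.49 × 0.18 / 2.492e-05 = 39649 d
  layer 2 (clay): t_2 = 9.52 × 0.01 / 2.492e-05 = 3820 d
Total t = Σ t_i = 43469 days = 119.0 years.

119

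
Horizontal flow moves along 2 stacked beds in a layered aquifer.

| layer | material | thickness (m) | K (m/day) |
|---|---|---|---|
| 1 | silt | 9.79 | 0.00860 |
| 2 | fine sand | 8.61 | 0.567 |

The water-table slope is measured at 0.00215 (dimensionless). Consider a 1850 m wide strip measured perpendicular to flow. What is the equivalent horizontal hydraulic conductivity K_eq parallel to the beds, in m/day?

Flow is parallel to layering, so each bed carries its own Darcy discharge and the transmissivities add.
Σ(K_i·b_i) = 0.00860×9.79 + 0.567×8.61 = 4.966 m²/day.
Total thickness b = 18.40 m, so K_eq = Σ(K_i·b_i)/b = 0.2699 m/day.

0.270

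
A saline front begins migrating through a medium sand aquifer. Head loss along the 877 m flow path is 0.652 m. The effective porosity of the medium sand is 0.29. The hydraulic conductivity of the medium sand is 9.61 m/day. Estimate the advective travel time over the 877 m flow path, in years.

Hydraulic gradient i = Δh / L = 0.652 / 877 = 0.0007434.
Darcy flux q = K · i = 9.610 × 0.0007434 = 0.007144 m/day.
Seepage velocity v = q / n_e = 0.007144 / 0.29 = 0.02464 m/day.
Travel time t = L / v = 877 / 0.02464 = 35598 days = 97.46 years.

97.5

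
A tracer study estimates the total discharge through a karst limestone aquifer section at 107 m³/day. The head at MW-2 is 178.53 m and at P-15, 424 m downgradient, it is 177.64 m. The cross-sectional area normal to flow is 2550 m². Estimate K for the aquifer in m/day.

20.0

Hydraulic gradient i = (178.53 − 177.64) / 424 = 0.89 / 424 = 0.002099.
From Q = K·A·i, K = Q / (A·i) = 107 / (2550 × 0.002099) = 19.99 m/day.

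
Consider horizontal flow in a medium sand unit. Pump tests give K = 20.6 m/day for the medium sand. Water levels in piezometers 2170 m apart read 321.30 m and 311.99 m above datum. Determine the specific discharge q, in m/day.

0.0884

Hydraulic gradient i = (321.30 − 311.99) / 2170 = 9.31 / 2170 = 0.004290.
Specific discharge q = K · i = 20.60 × 0.004290 = 0.08838 m/day.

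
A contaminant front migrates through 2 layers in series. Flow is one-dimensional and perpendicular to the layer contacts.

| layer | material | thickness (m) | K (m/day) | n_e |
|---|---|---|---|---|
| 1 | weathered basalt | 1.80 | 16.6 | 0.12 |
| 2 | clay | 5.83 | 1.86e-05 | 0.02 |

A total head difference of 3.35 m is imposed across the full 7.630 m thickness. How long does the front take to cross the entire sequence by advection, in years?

85.2

With flow normal to the layers, continuity requires the same specific discharge q through every layer.
Σ(b_i/K_i) = 1.80/16.6 + 5.83/1.86e-05 = 3.134e+05 d.
q = Δh / Σ(b_i/K_i) = 3.35 / 3.134e+05 = 1.069e-05 m/day.
In each layer the seepage velocity is v_i = q/n_i, so the layer transit time is t_i = b_i·n_i / q:
  layer 1 (weathered basalt): t_1 = 1.80 × 0.12 / 1.069e-05 = 20210 d
  layer 2 (clay): t_2 = 5.83 × 0.02 / 1.069e-05 = 10910 d
Total t = Σ t_i = 31120 days = 85.20 years.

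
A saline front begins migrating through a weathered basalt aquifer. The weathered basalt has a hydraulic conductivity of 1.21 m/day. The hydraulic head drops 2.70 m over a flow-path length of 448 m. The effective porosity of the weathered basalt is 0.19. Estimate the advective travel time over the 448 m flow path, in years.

32.0

Hydraulic gradient i = Δh / L = 2.70 / 448 = 0.006027.
Darcy flux q = K · i = 1.210 × 0.006027 = 0.007292 m/day.
Seepage velocity v = q / n_e = 0.007292 / 0.19 = 0.03838 m/day.
Travel time t = L / v = 448 / 0.03838 = 11672 days = 31.96 years.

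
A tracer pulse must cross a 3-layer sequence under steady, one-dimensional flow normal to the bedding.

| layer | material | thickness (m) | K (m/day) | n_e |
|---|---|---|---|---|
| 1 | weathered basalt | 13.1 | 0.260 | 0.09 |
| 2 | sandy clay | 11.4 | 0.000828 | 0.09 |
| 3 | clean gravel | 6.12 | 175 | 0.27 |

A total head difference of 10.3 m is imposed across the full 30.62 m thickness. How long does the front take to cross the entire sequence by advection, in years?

14.2

With flow normal to the layers, continuity requires the same specific discharge q through every layer.
Σ(b_i/K_i) = 13.1/0.260 + 11.4/0.000828 + 6.12/175 = 13819 d.
q = Δh / Σ(b_i/K_i) = 10.3 / 13819 = 0.0007454 m/day.
In each layer the seepage velocity is v_i = q/n_i, so the layer transit time is t_i = b_i·n_i / q:
  layer 1 (weathered basalt): t_1 = 13.1 × 0.09 / 0.0007454 = 1582 d
  layer 2 (sandy clay): t_2 = 11.4 × 0.09 / 0.0007454 = 1376 d
  layer 3 (clean gravel): t_3 = 6.12 × 0.27 / 0.0007454 = 2217 d
Total t = Σ t_i = 5175 days = 14.17 years.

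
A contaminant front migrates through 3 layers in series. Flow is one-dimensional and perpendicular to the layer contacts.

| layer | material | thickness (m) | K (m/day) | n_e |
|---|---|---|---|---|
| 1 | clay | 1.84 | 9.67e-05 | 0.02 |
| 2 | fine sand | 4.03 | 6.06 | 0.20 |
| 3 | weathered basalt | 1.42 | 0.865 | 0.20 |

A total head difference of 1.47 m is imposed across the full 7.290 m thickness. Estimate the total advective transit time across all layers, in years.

39.9

With flow normal to the layers, continuity requires the same specific discharge q through every layer.
Σ(b_i/K_i) = 1.84/9.67e-05 + 4.03/6.06 + 1.42/0.865 = 19030 d.
q = Δh / Σ(b_i/K_i) = 1.47 / 19030 = 7.725e-05 m/day.
In each layer the seepage velocity is v_i = q/n_i, so the layer transit time is t_i = b_i·n_i / q:
  layer 1 (clay): t_1 = 1.84 × 0.02 / 7.725e-05 = 476.4 d
  layer 2 (fine sand): t_2 = 4.03 × 0.20 / 7.725e-05 = 10434 d
  layer 3 (weathered basalt): t_3 = 1.42 × 0.20 / 7.725e-05 = 3677 d
Total t = Σ t_i = 14587 days = 39.94 years.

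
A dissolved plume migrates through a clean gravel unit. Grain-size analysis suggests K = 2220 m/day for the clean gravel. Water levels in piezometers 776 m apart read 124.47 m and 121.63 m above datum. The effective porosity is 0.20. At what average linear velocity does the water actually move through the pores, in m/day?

40.6

Hydraulic gradient i = (124.47 − 121.63) / 776 = 2.84 / 776 = 0.003660.
Darcy flux q = K · i = 2220 × 0.003660 = 8.125 m/day.
Seepage velocity v = q / n_e = 8.125 / 0.20 = 40.62 m/day.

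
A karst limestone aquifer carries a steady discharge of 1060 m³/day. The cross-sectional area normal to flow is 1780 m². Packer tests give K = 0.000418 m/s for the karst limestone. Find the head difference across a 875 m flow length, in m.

14.4

Convert K: 0.000418 m/s × 86400 = 36.12 m/day.
From Q = K·A·i, i = Q / (K·A) = 1060 / (36.12 × 1780) = 0.01649.
Head loss Δh = i · L = 0.01649 × 875 = 14.43 m.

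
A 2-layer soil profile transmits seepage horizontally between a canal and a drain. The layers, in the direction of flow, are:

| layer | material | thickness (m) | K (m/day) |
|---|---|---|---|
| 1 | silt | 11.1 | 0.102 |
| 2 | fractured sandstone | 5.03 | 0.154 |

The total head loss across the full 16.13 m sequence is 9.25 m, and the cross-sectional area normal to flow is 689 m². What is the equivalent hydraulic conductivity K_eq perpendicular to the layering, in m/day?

Flow is perpendicular to layering, so the layers act in series and the equivalent K is the thickness-weighted harmonic mean.
Total thickness L = 11.1 + 5.03 = 16.13 m.
Σ(b_i/K_i) = 11.1/0.102 + 5.03/0.154 = 141.5 d.
K_eq = L / Σ(b_i/K_i) = 16.13 / 141.5 = 0.1140 m/day.

0.114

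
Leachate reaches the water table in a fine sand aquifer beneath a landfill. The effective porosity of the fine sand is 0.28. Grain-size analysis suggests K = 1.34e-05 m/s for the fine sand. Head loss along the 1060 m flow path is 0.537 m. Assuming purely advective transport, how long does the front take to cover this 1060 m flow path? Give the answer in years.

Convert K: 1.34e-05 m/s × 86400 = 1.158 m/day.
Hydraulic gradient i = Δh / L = 0.537 / 1060 = 0.0005066.
Darcy flux q = K · i = 1.158 × 0.0005066 = 0.0005865 m/day.
Seepage velocity v = q / n_e = 0.0005865 / 0.28 = 0.002095 m/day.
Travel time t = L / v = 1060 / 0.002095 = 5.060e+05 days = 1385 years.

1390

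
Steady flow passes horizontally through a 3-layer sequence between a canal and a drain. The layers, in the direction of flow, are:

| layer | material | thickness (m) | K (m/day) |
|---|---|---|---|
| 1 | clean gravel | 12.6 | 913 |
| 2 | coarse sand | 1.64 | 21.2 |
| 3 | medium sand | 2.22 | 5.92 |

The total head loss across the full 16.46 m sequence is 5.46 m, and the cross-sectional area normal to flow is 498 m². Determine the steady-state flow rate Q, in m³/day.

5830

Flow is perpendicular to layering, so the layers act in series and the equivalent K is the thickness-weighted harmonic mean.
Total thickness L = 12.6 + 1.64 + 2.22 = 16.46 m.
Σ(b_i/K_i) = 12.6/913 + 1.64/21.2 + 2.22/5.92 = 0.4662 d.
K_eq = L / Σ(b_i/K_i) = 16.46 / 0.4662 = 35.31 m/day.
Q = K_eq · A · (Δh/L) = 35.31 × 498 × (5.46/16.46) = 5833 m³/day.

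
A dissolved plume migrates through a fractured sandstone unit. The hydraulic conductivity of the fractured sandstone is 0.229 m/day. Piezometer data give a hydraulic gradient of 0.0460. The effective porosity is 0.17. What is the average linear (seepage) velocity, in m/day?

Hydraulic gradient i = 0.0460.
Darcy flux q = K · i = 0.2290 × 0.04600 = 0.01053 m/day.
Seepage velocity v = q / n_e = 0.01053 / 0.17 = 0.06196 m/day.

0.0620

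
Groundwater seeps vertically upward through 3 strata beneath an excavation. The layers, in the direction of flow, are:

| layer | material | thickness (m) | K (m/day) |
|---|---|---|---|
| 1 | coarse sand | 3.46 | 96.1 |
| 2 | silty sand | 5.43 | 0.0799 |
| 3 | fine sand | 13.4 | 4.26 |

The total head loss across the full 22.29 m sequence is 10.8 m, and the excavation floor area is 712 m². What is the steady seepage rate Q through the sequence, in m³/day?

Flow is perpendicular to layering, so the layers act in series and the equivalent K is the thickness-weighted harmonic mean.
Total thickness L = 3.46 + 5.43 + 13.4 = 22.29 m.
Σ(b_i/K_i) = 3.46/96.1 + 5.43/0.0799 + 13.4/4.26 = 71.14 d.
K_eq = L / Σ(b_i/K_i) = 22.29 / 71.14 = 0.3133 m/day.
Q = K_eq · A · (Δh/L) = 0.3133 × 712 × (10.8/22.29) = 108.1 m³/day.

108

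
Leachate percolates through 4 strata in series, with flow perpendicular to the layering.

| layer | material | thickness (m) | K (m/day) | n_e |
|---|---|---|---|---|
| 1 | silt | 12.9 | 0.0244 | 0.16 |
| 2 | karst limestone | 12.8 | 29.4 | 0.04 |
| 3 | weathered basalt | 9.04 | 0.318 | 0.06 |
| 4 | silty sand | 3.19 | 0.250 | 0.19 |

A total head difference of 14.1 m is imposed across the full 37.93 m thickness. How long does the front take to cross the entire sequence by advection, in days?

With flow normal to the layers, continuity requires the same specific discharge q through every layer.
Σ(b_i/K_i) = 12.9/0.0244 + 12.8/29.4 + 9.04/0.318 + 3.19/0.250 = 570.3 d.
q = Δh / Σ(b_i/K_i) = 14.1 / 570.3 = 0.02472 m/day.
In each layer the seepage velocity is v_i = q/n_i, so the layer transit time is t_i = b_i·n_i / q:
  layer 1 (silt): t_1 = 12.9 × 0.16 / 0.02472 = 83.48 d
  layer 2 (karst limestone): t_2 = 12.8 × 0.04 / 0.02472 = 20.71 d
  layer 3 (weathered basalt): t_3 = 9.04 × 0.06 / 0.02472 = 21.94 d
  layer 4 (silty sand): t_4 = 3.19 × 0.19 / 0.02472 = 24.52 d
Total t = Σ t_i = 150.6 days.

151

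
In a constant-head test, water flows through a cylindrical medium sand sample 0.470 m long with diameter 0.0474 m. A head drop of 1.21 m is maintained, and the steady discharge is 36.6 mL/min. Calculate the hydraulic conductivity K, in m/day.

Cross-sectional area A = π·(d/2)² = π × (0.0474/2)² = 0.001765 m².
Convert discharge: 36.6 mL/min = 6.100e-07 m³/s.
Darcy's law rearranged: K = Q·L / (A·Δh) = 6.100e-07 × 0.470 / (0.001765 × 1.21) = 0.0001343 m/s = 11.60 m/day.

11.6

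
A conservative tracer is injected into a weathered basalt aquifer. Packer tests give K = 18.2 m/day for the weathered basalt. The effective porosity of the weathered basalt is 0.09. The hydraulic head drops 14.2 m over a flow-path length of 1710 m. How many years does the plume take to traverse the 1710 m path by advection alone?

Hydraulic gradient i = Δh / L = 14.2 / 1710 = 0.008304.
Darcy flux q = K · i = 18.20 × 0.008304 = 0.1511 m/day.
Seepage velocity v = q / n_e = 0.1511 / 0.09 = 1.679 m/day.
Travel time t = L / v = 1710 / 1.679 = 1018 days = 2.788 years.

2.79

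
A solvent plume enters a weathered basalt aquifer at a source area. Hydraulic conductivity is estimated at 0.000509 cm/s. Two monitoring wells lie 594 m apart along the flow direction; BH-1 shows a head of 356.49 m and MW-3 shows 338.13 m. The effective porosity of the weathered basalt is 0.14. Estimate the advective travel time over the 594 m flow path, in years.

Convert K: 0.000509 cm/s × 864 = 0.4398 m/day.
Hydraulic gradient i = (356.49 − 338.13) / 594 = 18.36 / 594 = 0.03091.
Darcy flux q = K · i = 0.4398 × 0.03091 = 0.01359 m/day.
Seepage velocity v = q / n_e = 0.01359 / 0.14 = 0.09709 m/day.
Travel time t = L / v = 594 / 0.09709 = 6118 days = 16.75 years.

16.7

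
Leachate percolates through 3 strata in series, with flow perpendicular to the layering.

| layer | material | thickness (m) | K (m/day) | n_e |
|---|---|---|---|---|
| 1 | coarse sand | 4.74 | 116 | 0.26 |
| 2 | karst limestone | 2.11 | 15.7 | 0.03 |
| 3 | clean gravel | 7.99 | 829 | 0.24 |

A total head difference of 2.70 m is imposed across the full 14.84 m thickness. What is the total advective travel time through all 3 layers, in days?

0.220

With flow normal to the layers, continuity requires the same specific discharge q through every layer.
Σ(b_i/K_i) = 4.74/116 + 2.11/15.7 + 7.99/829 = 0.1849 d.
q = Δh / Σ(b_i/K_i) = 2.70 / 0.1849 = 14.60 m/day.
In each layer the seepage velocity is v_i = q/n_i, so the layer transit time is t_i = b_i·n_i / q:
  layer 1 (coarse sand): t_1 = 4.74 × 0.26 / 14.60 = 0.08439 d
  layer 2 (karst limestone): t_2 = 2.11 × 0.03 / 14.60 = 0.004335 d
  layer 3 (clean gravel): t_3 = 7.99 × 0.24 / 14.60 = 0.1313 d
Total t = Σ t_i = 0.2200 days.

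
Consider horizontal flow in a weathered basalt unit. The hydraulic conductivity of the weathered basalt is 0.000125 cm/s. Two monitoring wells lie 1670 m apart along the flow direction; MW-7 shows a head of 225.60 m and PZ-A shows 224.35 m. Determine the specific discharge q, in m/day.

8.08e-05

Convert K: 0.000125 cm/s × 864 = 0.1080 m/day.
Hydraulic gradient i = (225.60 − 224.35) / 1670 = 1.25 / 1670 = 0.0007485.
Specific discharge q = K · i = 0.1080 × 0.0007485 = 8.084e-05 m/day.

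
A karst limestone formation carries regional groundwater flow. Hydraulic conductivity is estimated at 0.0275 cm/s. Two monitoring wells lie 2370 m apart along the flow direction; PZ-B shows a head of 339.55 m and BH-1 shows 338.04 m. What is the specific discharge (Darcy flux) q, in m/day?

0.0151

Convert K: 0.0275 cm/s × 864 = 23.76 m/day.
Hydraulic gradient i = (339.55 − 338.04) / 2370 = 1.51 / 2370 = 0.0006371.
Specific discharge q = K · i = 23.76 × 0.0006371 = 0.01514 m/day.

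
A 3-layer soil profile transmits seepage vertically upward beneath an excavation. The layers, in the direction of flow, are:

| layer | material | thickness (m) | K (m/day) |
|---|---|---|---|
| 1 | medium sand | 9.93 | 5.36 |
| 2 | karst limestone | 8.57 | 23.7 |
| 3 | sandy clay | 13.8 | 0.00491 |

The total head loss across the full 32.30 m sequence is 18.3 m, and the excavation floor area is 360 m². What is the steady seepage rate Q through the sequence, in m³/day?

2.34

Flow is perpendicular to layering, so the layers act in series and the equivalent K is the thickness-weighted harmonic mean.
Total thickness L = 9.93 + 8.57 + 13.8 = 32.30 m.
Σ(b_i/K_i) = 9.93/5.36 + 8.57/23.7 + 13.8/0.00491 = 2813 d.
K_eq = L / Σ(b_i/K_i) = 32.30 / 2813 = 0.01148 m/day.
Q = K_eq · A · (Δh/L) = 0.01148 × 360 × (18.3/32.30) = 2.342 m³/day.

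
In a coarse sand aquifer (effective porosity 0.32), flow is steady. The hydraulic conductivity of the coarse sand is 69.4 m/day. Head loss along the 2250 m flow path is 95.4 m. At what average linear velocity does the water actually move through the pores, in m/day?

Hydraulic gradient i = Δh / L = 95.4 / 2250 = 0.04240.
Darcy flux q = K · i = 69.40 × 0.04240 = 2.943 m/day.
Seepage velocity v = q / n_e = 2.943 / 0.32 = 9.196 m/day.

9.20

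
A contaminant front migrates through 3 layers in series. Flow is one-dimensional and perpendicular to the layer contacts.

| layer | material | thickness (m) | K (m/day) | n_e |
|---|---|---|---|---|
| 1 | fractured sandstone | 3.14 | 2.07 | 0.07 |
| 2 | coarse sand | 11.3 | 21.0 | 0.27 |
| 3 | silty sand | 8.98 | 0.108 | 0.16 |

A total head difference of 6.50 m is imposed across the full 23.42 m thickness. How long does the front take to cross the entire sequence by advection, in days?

61.7

With flow normal to the layers, continuity requires the same specific discharge q through every layer.
Σ(b_i/K_i) = 3.14/2.07 + 11.3/21.0 + 8.98/0.108 = 85.20 d.
q = Δh / Σ(b_i/K_i) = 6.50 / 85.20 = 0.07629 m/day.
In each layer the seepage velocity is v_i = q/n_i, so the layer transit time is t_i = b_i·n_i / q:
  layer 1 (fractured sandstone): t_1 = 3.14 × 0.07 / 0.07629 = 2.881 d
  layer 2 (coarse sand): t_2 = 11.3 × 0.27 / 0.07629 = 39.99 d
  layer 3 (silty sand): t_3 = 8.98 × 0.16 / 0.07629 = 18.83 d
Total t = Σ t_i = 61.71 days.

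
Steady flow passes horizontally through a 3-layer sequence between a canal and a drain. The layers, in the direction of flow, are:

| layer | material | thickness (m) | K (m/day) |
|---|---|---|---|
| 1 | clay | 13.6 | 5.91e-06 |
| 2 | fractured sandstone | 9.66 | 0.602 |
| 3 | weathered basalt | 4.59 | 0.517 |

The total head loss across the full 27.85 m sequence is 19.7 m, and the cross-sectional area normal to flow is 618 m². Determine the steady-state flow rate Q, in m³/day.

0.00529

Flow is perpendicular to layering, so the layers act in series and the equivalent K is the thickness-weighted harmonic mean.
Total thickness L = 13.6 + 9.66 + 4.59 = 27.85 m.
Σ(b_i/K_i) = 13.6/5.91e-06 + 9.66/0.602 + 4.59/0.517 = 2.301e+06 d.
K_eq = L / Σ(b_i/K_i) = 27.85 / 2.301e+06 = 1.210e-05 m/day.
Q = K_eq · A · (Δh/L) = 1.210e-05 × 618 × (19.7/27.85) = 0.005291 m³/day.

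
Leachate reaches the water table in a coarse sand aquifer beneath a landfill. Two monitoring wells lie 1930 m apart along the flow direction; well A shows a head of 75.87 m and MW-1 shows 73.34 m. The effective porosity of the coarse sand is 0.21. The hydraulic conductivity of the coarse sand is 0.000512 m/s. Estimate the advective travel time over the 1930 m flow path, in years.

19.1

Convert K: 0.000512 m/s × 86400 = 44.24 m/day.
Hydraulic gradient i = (75.87 − 73.34) / 1930 = 2.53 / 1930 = 0.001311.
Darcy flux q = K · i = 44.24 × 0.001311 = 0.05799 m/day.
Seepage velocity v = q / n_e = 0.05799 / 0.21 = 0.2761 m/day.
Travel time t = L / v = 1930 / 0.2761 = 6989 days = 19.14 years.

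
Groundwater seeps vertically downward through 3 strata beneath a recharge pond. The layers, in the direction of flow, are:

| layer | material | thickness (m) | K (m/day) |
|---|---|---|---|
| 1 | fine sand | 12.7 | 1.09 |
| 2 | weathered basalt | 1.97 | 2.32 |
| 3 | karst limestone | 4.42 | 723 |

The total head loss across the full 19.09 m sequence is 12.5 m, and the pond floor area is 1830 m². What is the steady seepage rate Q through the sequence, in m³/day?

1830

Flow is perpendicular to layering, so the layers act in series and the equivalent K is the thickness-weighted harmonic mean.
Total thickness L = 12.7 + 1.97 + 4.42 = 19.09 m.
Σ(b_i/K_i) = 12.7/1.09 + 1.97/2.32 + 4.42/723 = 12.51 d.
K_eq = L / Σ(b_i/K_i) = 19.09 / 12.51 = 1.526 m/day.
Q = K_eq · A · (Δh/L) = 1.526 × 1830 × (12.5/19.09) = 1829 m³/day.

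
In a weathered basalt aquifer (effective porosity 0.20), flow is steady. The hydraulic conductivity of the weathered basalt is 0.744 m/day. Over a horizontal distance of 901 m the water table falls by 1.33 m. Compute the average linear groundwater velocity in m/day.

Hydraulic gradient i = Δh / L = 1.33 / 901 = 0.001476.
Darcy flux q = K · i = 0.7440 × 0.001476 = 0.001098 m/day.
Seepage velocity v = q / n_e = 0.001098 / 0.20 = 0.005491 m/day.

0.00549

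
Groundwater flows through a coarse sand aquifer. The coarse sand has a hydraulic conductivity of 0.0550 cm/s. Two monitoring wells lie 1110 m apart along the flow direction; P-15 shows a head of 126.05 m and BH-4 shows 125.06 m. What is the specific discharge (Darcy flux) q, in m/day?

0.0424

Convert K: 0.0550 cm/s × 864 = 47.52 m/day.
Hydraulic gradient i = (126.05 − 125.06) / 1110 = 0.99 / 1110 = 0.0008919.
Specific discharge q = K · i = 47.52 × 0.0008919 = 0.04238 m/day.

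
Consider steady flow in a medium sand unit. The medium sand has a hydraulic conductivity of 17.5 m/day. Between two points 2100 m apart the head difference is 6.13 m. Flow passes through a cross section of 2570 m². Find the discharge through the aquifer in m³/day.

Hydraulic gradient i = Δh / L = 6.13 / 2100 = 0.002919.
Darcy's law: Q = K · A · i = 17.50 × 2570 × 0.002919 = 131.3 m³/day.

131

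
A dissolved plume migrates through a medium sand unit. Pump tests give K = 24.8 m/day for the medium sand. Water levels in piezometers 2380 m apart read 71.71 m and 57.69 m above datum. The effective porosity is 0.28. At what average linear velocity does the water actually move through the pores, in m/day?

0.522

Hydraulic gradient i = (71.71 − 57.69) / 2380 = 14.02 / 2380 = 0.005891.
Darcy flux q = K · i = 24.80 × 0.005891 = 0.1461 m/day.
Seepage velocity v = q / n_e = 0.1461 / 0.28 = 0.5218 m/day.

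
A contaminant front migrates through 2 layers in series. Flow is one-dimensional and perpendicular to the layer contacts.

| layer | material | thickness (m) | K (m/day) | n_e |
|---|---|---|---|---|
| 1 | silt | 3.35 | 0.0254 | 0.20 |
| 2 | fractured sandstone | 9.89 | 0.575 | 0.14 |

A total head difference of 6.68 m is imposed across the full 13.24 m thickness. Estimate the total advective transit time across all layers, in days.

With flow normal to the layers, continuity requires the same specific discharge q through every layer.
Σ(b_i/K_i) = 3.35/0.0254 + 9.89/0.575 = 149.1 d.
q = Δh / Σ(b_i/K_i) = 6.68 / 149.1 = 0.04481 m/day.
In each layer the seepage velocity is v_i = q/n_i, so the layer transit time is t_i = b_i·n_i / q:
  layer 1 (silt): t_1 = 3.35 × 0.20 / 0.04481 = 14.95 d
  layer 2 (fractured sandstone): t_2 = 9.89 × 0.14 / 0.04481 = 30.90 d
Total t = Σ t_i = 45.86 days.

45.9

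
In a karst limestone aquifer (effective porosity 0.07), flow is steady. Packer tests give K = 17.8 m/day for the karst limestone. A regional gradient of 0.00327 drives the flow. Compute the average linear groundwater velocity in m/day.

Hydraulic gradient i = 0.00327.
Darcy flux q = K · i = 17.80 × 0.003270 = 0.05821 m/day.
Seepage velocity v = q / n_e = 0.05821 / 0.07 = 0.8315 m/day.

0.832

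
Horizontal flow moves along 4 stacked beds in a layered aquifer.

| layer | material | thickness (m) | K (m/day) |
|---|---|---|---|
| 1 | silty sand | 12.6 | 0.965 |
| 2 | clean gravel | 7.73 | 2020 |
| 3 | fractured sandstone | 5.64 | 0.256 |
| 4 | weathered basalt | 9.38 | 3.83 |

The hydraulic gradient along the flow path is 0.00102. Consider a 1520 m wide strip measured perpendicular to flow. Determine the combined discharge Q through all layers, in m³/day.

24300

Flow is parallel to layering, so each bed carries its own Darcy discharge and the transmissivities add.
Σ(K_i·b_i) = 0.965×12.6 + 2020×7.73 + 0.256×5.64 + 3.83×9.38 = 15664 m²/day.
Hydraulic gradient i = 0.00102.
Q = Σ(K_i·b_i) · W · i = 15664 × 1520 × 0.001020 = 24286 m³/day.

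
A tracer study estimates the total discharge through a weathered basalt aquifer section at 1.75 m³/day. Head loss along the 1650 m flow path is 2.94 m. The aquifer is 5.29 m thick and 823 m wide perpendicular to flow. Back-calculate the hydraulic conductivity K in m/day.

0.226

Cross-sectional area A = 823 × 5.29 = 4354 m².
Hydraulic gradient i = Δh / L = 2.94 / 1650 = 0.001782.
From Q = K·A·i, K = Q / (A·i) = 1.75 / (4354 × 0.001782) = 0.2256 m/day.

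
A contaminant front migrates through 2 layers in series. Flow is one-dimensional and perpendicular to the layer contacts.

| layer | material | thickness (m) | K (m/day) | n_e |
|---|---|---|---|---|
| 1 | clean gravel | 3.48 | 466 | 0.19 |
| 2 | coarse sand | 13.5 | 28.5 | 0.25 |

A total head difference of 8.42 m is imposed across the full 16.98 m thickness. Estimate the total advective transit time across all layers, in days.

With flow normal to the layers, continuity requires the same specific discharge q through every layer.
Σ(b_i/K_i) = 3.48/466 + 13.5/28.5 = 0.4812 d.
q = Δh / Σ(b_i/K_i) = 8.42 / 0.4812 = 17.50 m/day.
In each layer the seepage velocity is v_i = q/n_i, so the layer transit time is t_i = b_i·n_i / q:
  layer 1 (clean gravel): t_1 = 3.48 × 0.19 / 17.50 = 0.03778 d
  layer 2 (coarse sand): t_2 = 13.5 × 0.25 / 17.50 = 0.1929 d
Total t = Σ t_i = 0.2306 days.

0.231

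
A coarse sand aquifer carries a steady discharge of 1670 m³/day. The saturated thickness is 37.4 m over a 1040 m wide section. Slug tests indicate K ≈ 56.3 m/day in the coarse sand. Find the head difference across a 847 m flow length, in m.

Cross-sectional area A = 1040 × 37.4 = 38896 m².
From Q = K·A·i, i = Q / (K·A) = 1670 / (56.30 × 38896) = 0.0007626.
Head loss Δh = i · L = 0.0007626 × 847 = 0.6459 m.

0.646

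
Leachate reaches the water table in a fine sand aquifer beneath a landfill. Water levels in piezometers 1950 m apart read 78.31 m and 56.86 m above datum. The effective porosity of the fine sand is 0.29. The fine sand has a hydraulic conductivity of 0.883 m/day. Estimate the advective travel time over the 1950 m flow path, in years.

159

Hydraulic gradient i = (78.31 − 56.86) / 1950 = 21.45 / 1950 = 0.01100.
Darcy flux q = K · i = 0.8830 × 0.01100 = 0.009713 m/day.
Seepage velocity v = q / n_e = 0.009713 / 0.29 = 0.03349 m/day.
Travel time t = L / v = 1950 / 0.03349 = 58221 days = 159.4 years.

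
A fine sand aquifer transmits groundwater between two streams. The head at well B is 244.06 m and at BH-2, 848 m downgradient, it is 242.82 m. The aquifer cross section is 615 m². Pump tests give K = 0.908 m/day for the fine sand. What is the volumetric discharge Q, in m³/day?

0.817

Hydraulic gradient i = (244.06 − 242.82) / 848 = 1.24 / 848 = 0.001462.
Darcy's law: Q = K · A · i = 0.9080 × 615.0 × 0.001462 = 0.8166 m³/day.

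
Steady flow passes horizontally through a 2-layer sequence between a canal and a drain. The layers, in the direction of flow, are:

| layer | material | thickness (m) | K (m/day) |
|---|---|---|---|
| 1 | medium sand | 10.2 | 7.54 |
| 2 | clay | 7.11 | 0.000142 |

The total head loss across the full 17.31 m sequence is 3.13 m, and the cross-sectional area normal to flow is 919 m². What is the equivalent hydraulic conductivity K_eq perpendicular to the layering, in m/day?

0.000346

Flow is perpendicular to layering, so the layers act in series and the equivalent K is the thickness-weighted harmonic mean.
Total thickness L = 10.2 + 7.11 = 17.31 m.
Σ(b_i/K_i) = 10.2/7.54 + 7.11/0.000142 = 50072 d.
K_eq = L / Σ(b_i/K_i) = 17.31 / 50072 = 0.0003457 m/day.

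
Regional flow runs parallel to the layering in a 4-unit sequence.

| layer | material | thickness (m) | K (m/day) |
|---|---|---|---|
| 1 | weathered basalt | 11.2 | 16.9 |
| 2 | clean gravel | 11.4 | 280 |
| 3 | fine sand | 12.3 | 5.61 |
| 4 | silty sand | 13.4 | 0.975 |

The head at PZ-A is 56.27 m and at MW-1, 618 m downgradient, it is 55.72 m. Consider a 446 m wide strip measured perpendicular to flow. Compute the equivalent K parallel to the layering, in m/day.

71.7

Flow is parallel to layering, so each bed carries its own Darcy discharge and the transmissivities add.
Σ(K_i·b_i) = 16.9×11.2 + 280×11.4 + 5.61×12.3 + 0.975×13.4 = 3463 m²/day.
Total thickness b = 48.30 m, so K_eq = Σ(K_i·b_i)/b = 71.70 m/day.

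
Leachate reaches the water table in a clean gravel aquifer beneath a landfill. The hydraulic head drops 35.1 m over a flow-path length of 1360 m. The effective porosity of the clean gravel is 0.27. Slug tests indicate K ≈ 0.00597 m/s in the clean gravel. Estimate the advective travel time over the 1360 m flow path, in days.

27.6

Convert K: 0.00597 m/s × 86400 = 515.8 m/day.
Hydraulic gradient i = Δh / L = 35.1 / 1360 = 0.02581.
Darcy flux q = K · i = 515.8 × 0.02581 = 13.31 m/day.
Seepage velocity v = q / n_e = 13.31 / 0.27 = 49.31 m/day.
Travel time t = L / v = 1360 / 49.31 = 27.58 days.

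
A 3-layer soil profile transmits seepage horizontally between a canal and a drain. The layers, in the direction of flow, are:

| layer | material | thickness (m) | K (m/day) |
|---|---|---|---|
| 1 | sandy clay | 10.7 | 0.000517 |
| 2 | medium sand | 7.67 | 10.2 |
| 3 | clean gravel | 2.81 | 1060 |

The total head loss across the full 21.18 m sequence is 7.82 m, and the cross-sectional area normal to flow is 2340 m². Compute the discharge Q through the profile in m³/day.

Flow is perpendicular to layering, so the layers act in series and the equivalent K is the thickness-weighted harmonic mean.
Total thickness L = 10.7 + 7.67 + 2.81 = 21.18 m.
Σ(b_i/K_i) = 10.7/0.000517 + 7.67/10.2 + 2.81/1060 = 20697 d.
K_eq = L / Σ(b_i/K_i) = 21.18 / 20697 = 0.001023 m/day.
Q = K_eq · A · (Δh/L) = 0.001023 × 2340 × (7.82/21.18) = 0.8841 m³/day.

0.884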